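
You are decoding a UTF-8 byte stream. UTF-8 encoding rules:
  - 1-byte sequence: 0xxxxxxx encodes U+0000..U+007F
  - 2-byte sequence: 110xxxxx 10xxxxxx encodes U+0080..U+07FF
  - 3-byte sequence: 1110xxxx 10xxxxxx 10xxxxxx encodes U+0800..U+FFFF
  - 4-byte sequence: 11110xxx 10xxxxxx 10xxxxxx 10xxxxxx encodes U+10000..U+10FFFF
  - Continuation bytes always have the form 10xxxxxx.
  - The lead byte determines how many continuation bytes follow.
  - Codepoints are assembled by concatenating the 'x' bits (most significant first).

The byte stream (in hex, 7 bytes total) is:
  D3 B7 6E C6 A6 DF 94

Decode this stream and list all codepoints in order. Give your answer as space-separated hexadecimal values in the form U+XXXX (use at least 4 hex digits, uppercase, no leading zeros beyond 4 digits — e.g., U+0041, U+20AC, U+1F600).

Answer: U+04F7 U+006E U+01A6 U+07D4

Derivation:
Byte[0]=D3: 2-byte lead, need 1 cont bytes. acc=0x13
Byte[1]=B7: continuation. acc=(acc<<6)|0x37=0x4F7
Completed: cp=U+04F7 (starts at byte 0)
Byte[2]=6E: 1-byte ASCII. cp=U+006E
Byte[3]=C6: 2-byte lead, need 1 cont bytes. acc=0x6
Byte[4]=A6: continuation. acc=(acc<<6)|0x26=0x1A6
Completed: cp=U+01A6 (starts at byte 3)
Byte[5]=DF: 2-byte lead, need 1 cont bytes. acc=0x1F
Byte[6]=94: continuation. acc=(acc<<6)|0x14=0x7D4
Completed: cp=U+07D4 (starts at byte 5)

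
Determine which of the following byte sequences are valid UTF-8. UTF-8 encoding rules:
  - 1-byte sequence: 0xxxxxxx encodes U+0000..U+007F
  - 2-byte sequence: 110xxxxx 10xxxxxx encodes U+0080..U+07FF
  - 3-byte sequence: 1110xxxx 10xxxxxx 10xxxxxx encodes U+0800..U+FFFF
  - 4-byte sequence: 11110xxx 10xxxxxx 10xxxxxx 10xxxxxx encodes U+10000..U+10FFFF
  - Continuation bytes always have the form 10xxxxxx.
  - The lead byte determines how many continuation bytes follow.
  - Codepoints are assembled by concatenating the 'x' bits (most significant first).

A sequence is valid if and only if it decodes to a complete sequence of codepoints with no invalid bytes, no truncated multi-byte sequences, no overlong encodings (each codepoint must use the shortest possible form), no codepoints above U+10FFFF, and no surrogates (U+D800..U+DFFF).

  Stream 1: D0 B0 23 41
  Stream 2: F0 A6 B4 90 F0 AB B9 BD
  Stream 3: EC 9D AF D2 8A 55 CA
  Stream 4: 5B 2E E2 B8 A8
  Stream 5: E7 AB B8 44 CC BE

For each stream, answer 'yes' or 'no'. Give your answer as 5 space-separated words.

Stream 1: decodes cleanly. VALID
Stream 2: decodes cleanly. VALID
Stream 3: error at byte offset 7. INVALID
Stream 4: decodes cleanly. VALID
Stream 5: decodes cleanly. VALID

Answer: yes yes no yes yes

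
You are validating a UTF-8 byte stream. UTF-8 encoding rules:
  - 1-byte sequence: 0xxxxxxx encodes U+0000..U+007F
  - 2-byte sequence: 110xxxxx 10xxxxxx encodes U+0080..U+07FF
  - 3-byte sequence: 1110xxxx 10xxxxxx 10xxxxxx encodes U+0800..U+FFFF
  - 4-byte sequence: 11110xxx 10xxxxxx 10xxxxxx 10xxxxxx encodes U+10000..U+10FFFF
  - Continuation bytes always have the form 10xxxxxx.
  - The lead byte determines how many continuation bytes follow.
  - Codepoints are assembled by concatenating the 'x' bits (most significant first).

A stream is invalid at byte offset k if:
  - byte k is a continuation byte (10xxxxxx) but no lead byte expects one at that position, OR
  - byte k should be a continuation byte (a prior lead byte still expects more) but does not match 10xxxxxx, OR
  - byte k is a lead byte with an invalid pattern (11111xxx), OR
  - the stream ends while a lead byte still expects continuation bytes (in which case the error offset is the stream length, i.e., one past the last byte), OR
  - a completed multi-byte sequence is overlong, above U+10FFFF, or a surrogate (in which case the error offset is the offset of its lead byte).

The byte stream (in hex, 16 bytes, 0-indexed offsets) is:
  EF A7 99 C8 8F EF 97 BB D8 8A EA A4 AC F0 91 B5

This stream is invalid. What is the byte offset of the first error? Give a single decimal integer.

Byte[0]=EF: 3-byte lead, need 2 cont bytes. acc=0xF
Byte[1]=A7: continuation. acc=(acc<<6)|0x27=0x3E7
Byte[2]=99: continuation. acc=(acc<<6)|0x19=0xF9D9
Completed: cp=U+F9D9 (starts at byte 0)
Byte[3]=C8: 2-byte lead, need 1 cont bytes. acc=0x8
Byte[4]=8F: continuation. acc=(acc<<6)|0x0F=0x20F
Completed: cp=U+020F (starts at byte 3)
Byte[5]=EF: 3-byte lead, need 2 cont bytes. acc=0xF
Byte[6]=97: continuation. acc=(acc<<6)|0x17=0x3D7
Byte[7]=BB: continuation. acc=(acc<<6)|0x3B=0xF5FB
Completed: cp=U+F5FB (starts at byte 5)
Byte[8]=D8: 2-byte lead, need 1 cont bytes. acc=0x18
Byte[9]=8A: continuation. acc=(acc<<6)|0x0A=0x60A
Completed: cp=U+060A (starts at byte 8)
Byte[10]=EA: 3-byte lead, need 2 cont bytes. acc=0xA
Byte[11]=A4: continuation. acc=(acc<<6)|0x24=0x2A4
Byte[12]=AC: continuation. acc=(acc<<6)|0x2C=0xA92C
Completed: cp=U+A92C (starts at byte 10)
Byte[13]=F0: 4-byte lead, need 3 cont bytes. acc=0x0
Byte[14]=91: continuation. acc=(acc<<6)|0x11=0x11
Byte[15]=B5: continuation. acc=(acc<<6)|0x35=0x475
Byte[16]: stream ended, expected continuation. INVALID

Answer: 16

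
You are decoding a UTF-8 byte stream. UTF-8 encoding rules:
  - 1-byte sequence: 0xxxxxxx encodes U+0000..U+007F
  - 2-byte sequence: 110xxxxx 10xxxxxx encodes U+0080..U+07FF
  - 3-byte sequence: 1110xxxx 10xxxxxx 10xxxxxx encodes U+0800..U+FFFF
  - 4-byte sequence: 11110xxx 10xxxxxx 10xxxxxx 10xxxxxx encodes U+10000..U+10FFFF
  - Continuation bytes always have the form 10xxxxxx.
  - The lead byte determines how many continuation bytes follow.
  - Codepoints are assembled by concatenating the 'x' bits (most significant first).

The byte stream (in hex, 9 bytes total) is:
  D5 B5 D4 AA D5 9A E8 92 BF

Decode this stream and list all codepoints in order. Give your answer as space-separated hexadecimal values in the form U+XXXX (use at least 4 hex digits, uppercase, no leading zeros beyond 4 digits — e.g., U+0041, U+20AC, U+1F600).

Answer: U+0575 U+052A U+055A U+84BF

Derivation:
Byte[0]=D5: 2-byte lead, need 1 cont bytes. acc=0x15
Byte[1]=B5: continuation. acc=(acc<<6)|0x35=0x575
Completed: cp=U+0575 (starts at byte 0)
Byte[2]=D4: 2-byte lead, need 1 cont bytes. acc=0x14
Byte[3]=AA: continuation. acc=(acc<<6)|0x2A=0x52A
Completed: cp=U+052A (starts at byte 2)
Byte[4]=D5: 2-byte lead, need 1 cont bytes. acc=0x15
Byte[5]=9A: continuation. acc=(acc<<6)|0x1A=0x55A
Completed: cp=U+055A (starts at byte 4)
Byte[6]=E8: 3-byte lead, need 2 cont bytes. acc=0x8
Byte[7]=92: continuation. acc=(acc<<6)|0x12=0x212
Byte[8]=BF: continuation. acc=(acc<<6)|0x3F=0x84BF
Completed: cp=U+84BF (starts at byte 6)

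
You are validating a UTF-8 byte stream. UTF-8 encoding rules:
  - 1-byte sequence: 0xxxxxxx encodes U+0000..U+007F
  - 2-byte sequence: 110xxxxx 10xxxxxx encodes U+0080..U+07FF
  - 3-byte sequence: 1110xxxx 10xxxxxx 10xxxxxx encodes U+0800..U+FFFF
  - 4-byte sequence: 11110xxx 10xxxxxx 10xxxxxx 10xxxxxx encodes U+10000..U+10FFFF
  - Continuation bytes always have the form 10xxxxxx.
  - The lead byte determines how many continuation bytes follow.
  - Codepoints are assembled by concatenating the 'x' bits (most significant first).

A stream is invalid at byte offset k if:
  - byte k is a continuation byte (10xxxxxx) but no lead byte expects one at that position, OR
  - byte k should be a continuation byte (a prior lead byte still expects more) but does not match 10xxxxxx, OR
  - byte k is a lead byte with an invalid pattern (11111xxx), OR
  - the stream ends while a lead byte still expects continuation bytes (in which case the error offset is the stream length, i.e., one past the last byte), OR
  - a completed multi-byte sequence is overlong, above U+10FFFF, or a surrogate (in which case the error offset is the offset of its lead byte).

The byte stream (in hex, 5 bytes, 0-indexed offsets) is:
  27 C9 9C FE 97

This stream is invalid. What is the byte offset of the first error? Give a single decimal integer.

Answer: 3

Derivation:
Byte[0]=27: 1-byte ASCII. cp=U+0027
Byte[1]=C9: 2-byte lead, need 1 cont bytes. acc=0x9
Byte[2]=9C: continuation. acc=(acc<<6)|0x1C=0x25C
Completed: cp=U+025C (starts at byte 1)
Byte[3]=FE: INVALID lead byte (not 0xxx/110x/1110/11110)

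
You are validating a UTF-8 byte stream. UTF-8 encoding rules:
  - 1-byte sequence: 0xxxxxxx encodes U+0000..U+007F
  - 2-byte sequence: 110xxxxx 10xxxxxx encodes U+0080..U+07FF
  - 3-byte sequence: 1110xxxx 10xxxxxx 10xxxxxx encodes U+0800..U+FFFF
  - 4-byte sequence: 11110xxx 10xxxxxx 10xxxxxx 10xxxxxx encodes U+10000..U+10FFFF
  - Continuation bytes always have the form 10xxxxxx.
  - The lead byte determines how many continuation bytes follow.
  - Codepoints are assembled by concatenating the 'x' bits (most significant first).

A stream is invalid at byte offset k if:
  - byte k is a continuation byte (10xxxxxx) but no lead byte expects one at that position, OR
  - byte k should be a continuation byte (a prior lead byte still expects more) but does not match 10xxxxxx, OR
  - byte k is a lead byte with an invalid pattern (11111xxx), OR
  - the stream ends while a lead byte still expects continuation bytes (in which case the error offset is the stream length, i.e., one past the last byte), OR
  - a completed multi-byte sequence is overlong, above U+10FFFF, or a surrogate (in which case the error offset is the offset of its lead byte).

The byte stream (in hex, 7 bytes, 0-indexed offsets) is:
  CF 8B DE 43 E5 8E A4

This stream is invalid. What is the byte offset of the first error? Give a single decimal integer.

Answer: 3

Derivation:
Byte[0]=CF: 2-byte lead, need 1 cont bytes. acc=0xF
Byte[1]=8B: continuation. acc=(acc<<6)|0x0B=0x3CB
Completed: cp=U+03CB (starts at byte 0)
Byte[2]=DE: 2-byte lead, need 1 cont bytes. acc=0x1E
Byte[3]=43: expected 10xxxxxx continuation. INVALID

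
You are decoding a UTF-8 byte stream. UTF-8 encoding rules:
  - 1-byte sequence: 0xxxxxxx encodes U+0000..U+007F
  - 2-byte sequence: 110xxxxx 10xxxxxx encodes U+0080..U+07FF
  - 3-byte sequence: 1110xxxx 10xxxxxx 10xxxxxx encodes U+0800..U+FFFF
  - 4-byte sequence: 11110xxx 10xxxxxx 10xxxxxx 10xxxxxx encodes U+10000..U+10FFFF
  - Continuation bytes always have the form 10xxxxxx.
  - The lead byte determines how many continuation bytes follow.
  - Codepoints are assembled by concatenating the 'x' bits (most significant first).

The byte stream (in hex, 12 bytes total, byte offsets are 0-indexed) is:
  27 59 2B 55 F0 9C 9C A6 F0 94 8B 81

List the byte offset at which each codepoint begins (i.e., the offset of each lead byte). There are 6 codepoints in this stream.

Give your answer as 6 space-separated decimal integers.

Byte[0]=27: 1-byte ASCII. cp=U+0027
Byte[1]=59: 1-byte ASCII. cp=U+0059
Byte[2]=2B: 1-byte ASCII. cp=U+002B
Byte[3]=55: 1-byte ASCII. cp=U+0055
Byte[4]=F0: 4-byte lead, need 3 cont bytes. acc=0x0
Byte[5]=9C: continuation. acc=(acc<<6)|0x1C=0x1C
Byte[6]=9C: continuation. acc=(acc<<6)|0x1C=0x71C
Byte[7]=A6: continuation. acc=(acc<<6)|0x26=0x1C726
Completed: cp=U+1C726 (starts at byte 4)
Byte[8]=F0: 4-byte lead, need 3 cont bytes. acc=0x0
Byte[9]=94: continuation. acc=(acc<<6)|0x14=0x14
Byte[10]=8B: continuation. acc=(acc<<6)|0x0B=0x50B
Byte[11]=81: continuation. acc=(acc<<6)|0x01=0x142C1
Completed: cp=U+142C1 (starts at byte 8)

Answer: 0 1 2 3 4 8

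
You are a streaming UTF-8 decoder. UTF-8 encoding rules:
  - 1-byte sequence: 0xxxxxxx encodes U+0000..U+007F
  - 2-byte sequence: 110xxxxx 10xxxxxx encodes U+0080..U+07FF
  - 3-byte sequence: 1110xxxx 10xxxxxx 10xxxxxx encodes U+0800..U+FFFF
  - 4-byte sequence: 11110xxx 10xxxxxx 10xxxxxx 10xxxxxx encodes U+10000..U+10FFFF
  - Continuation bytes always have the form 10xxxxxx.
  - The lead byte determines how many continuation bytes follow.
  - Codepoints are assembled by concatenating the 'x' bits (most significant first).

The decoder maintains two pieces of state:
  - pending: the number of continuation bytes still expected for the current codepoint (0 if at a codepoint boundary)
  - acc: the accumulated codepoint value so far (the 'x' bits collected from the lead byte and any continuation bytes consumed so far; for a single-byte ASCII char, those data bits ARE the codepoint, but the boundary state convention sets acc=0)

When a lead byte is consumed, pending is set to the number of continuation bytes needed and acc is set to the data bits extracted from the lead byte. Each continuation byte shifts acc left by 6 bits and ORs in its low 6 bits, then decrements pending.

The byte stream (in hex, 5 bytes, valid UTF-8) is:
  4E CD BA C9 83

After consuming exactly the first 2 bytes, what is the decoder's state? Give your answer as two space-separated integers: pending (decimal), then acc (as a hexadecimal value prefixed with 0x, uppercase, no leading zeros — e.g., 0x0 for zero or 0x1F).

Byte[0]=4E: 1-byte. pending=0, acc=0x0
Byte[1]=CD: 2-byte lead. pending=1, acc=0xD

Answer: 1 0xD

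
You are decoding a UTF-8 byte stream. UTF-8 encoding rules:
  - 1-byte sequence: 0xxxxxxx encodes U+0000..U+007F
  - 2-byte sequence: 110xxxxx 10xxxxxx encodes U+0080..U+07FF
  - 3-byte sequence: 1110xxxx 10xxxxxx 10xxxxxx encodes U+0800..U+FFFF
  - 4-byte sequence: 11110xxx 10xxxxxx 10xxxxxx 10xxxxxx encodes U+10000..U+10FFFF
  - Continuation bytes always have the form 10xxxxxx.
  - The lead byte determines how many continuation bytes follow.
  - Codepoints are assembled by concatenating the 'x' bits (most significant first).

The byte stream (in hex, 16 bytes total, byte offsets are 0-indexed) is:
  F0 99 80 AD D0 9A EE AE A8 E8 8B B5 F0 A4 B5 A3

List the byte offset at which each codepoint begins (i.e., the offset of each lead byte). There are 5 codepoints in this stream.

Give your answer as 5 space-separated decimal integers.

Answer: 0 4 6 9 12

Derivation:
Byte[0]=F0: 4-byte lead, need 3 cont bytes. acc=0x0
Byte[1]=99: continuation. acc=(acc<<6)|0x19=0x19
Byte[2]=80: continuation. acc=(acc<<6)|0x00=0x640
Byte[3]=AD: continuation. acc=(acc<<6)|0x2D=0x1902D
Completed: cp=U+1902D (starts at byte 0)
Byte[4]=D0: 2-byte lead, need 1 cont bytes. acc=0x10
Byte[5]=9A: continuation. acc=(acc<<6)|0x1A=0x41A
Completed: cp=U+041A (starts at byte 4)
Byte[6]=EE: 3-byte lead, need 2 cont bytes. acc=0xE
Byte[7]=AE: continuation. acc=(acc<<6)|0x2E=0x3AE
Byte[8]=A8: continuation. acc=(acc<<6)|0x28=0xEBA8
Completed: cp=U+EBA8 (starts at byte 6)
Byte[9]=E8: 3-byte lead, need 2 cont bytes. acc=0x8
Byte[10]=8B: continuation. acc=(acc<<6)|0x0B=0x20B
Byte[11]=B5: continuation. acc=(acc<<6)|0x35=0x82F5
Completed: cp=U+82F5 (starts at byte 9)
Byte[12]=F0: 4-byte lead, need 3 cont bytes. acc=0x0
Byte[13]=A4: continuation. acc=(acc<<6)|0x24=0x24
Byte[14]=B5: continuation. acc=(acc<<6)|0x35=0x935
Byte[15]=A3: continuation. acc=(acc<<6)|0x23=0x24D63
Completed: cp=U+24D63 (starts at byte 12)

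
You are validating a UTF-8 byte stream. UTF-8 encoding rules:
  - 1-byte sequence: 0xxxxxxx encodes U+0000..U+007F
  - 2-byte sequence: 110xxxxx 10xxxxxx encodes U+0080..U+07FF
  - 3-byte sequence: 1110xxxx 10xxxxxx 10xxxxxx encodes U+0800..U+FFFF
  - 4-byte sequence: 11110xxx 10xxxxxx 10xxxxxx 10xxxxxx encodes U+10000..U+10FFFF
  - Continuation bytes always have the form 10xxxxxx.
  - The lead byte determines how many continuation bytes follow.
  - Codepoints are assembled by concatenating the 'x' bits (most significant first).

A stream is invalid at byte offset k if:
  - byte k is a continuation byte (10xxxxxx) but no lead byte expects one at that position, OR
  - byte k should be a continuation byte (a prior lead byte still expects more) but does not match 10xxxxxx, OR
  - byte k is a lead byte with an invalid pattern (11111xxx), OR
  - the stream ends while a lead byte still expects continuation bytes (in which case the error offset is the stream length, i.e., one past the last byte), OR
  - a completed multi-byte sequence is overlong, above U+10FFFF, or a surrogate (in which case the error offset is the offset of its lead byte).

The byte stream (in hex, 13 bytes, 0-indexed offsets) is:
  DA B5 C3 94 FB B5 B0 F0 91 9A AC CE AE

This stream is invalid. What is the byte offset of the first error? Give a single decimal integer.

Byte[0]=DA: 2-byte lead, need 1 cont bytes. acc=0x1A
Byte[1]=B5: continuation. acc=(acc<<6)|0x35=0x6B5
Completed: cp=U+06B5 (starts at byte 0)
Byte[2]=C3: 2-byte lead, need 1 cont bytes. acc=0x3
Byte[3]=94: continuation. acc=(acc<<6)|0x14=0xD4
Completed: cp=U+00D4 (starts at byte 2)
Byte[4]=FB: INVALID lead byte (not 0xxx/110x/1110/11110)

Answer: 4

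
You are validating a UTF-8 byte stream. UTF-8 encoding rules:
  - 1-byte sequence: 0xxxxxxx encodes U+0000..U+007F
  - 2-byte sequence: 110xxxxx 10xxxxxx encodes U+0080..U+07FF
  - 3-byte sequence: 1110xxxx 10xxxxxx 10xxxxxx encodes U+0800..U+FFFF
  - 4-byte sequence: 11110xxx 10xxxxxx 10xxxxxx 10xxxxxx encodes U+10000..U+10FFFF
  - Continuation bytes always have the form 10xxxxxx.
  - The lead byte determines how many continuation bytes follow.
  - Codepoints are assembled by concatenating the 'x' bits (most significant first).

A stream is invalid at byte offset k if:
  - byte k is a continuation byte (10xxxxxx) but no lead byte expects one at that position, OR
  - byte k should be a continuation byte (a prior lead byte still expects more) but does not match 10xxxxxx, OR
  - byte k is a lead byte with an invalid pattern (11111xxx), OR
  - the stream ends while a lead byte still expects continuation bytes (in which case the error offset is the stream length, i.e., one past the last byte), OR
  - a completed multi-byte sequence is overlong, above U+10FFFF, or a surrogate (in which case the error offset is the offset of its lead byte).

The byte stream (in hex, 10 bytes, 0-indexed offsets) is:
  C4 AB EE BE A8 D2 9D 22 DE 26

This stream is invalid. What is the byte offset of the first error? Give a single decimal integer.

Answer: 9

Derivation:
Byte[0]=C4: 2-byte lead, need 1 cont bytes. acc=0x4
Byte[1]=AB: continuation. acc=(acc<<6)|0x2B=0x12B
Completed: cp=U+012B (starts at byte 0)
Byte[2]=EE: 3-byte lead, need 2 cont bytes. acc=0xE
Byte[3]=BE: continuation. acc=(acc<<6)|0x3E=0x3BE
Byte[4]=A8: continuation. acc=(acc<<6)|0x28=0xEFA8
Completed: cp=U+EFA8 (starts at byte 2)
Byte[5]=D2: 2-byte lead, need 1 cont bytes. acc=0x12
Byte[6]=9D: continuation. acc=(acc<<6)|0x1D=0x49D
Completed: cp=U+049D (starts at byte 5)
Byte[7]=22: 1-byte ASCII. cp=U+0022
Byte[8]=DE: 2-byte lead, need 1 cont bytes. acc=0x1E
Byte[9]=26: expected 10xxxxxx continuation. INVALID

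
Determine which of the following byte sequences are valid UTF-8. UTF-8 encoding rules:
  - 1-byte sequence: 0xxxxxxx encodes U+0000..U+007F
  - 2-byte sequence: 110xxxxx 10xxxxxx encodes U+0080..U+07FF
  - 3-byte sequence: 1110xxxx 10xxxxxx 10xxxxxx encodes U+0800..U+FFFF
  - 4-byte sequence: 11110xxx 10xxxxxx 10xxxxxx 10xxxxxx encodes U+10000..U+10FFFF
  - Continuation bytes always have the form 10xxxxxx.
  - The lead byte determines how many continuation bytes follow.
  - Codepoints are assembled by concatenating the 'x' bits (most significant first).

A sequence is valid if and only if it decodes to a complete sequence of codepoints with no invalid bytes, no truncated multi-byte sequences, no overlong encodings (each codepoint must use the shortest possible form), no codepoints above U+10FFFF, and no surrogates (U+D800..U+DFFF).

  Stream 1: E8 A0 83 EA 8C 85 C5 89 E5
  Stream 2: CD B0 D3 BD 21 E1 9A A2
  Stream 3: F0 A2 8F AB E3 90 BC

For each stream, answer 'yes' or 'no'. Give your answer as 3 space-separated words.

Answer: no yes yes

Derivation:
Stream 1: error at byte offset 9. INVALID
Stream 2: decodes cleanly. VALID
Stream 3: decodes cleanly. VALID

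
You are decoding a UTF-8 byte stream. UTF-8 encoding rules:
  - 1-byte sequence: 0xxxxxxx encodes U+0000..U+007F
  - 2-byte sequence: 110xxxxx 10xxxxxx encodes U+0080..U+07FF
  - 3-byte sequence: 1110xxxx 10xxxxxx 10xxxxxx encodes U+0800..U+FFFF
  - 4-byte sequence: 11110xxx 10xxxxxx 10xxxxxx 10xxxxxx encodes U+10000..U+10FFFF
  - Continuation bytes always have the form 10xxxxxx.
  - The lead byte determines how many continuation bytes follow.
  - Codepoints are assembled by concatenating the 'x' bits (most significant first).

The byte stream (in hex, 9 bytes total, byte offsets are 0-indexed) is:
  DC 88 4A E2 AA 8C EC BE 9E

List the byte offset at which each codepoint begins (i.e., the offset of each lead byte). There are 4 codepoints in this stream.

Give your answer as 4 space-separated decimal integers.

Answer: 0 2 3 6

Derivation:
Byte[0]=DC: 2-byte lead, need 1 cont bytes. acc=0x1C
Byte[1]=88: continuation. acc=(acc<<6)|0x08=0x708
Completed: cp=U+0708 (starts at byte 0)
Byte[2]=4A: 1-byte ASCII. cp=U+004A
Byte[3]=E2: 3-byte lead, need 2 cont bytes. acc=0x2
Byte[4]=AA: continuation. acc=(acc<<6)|0x2A=0xAA
Byte[5]=8C: continuation. acc=(acc<<6)|0x0C=0x2A8C
Completed: cp=U+2A8C (starts at byte 3)
Byte[6]=EC: 3-byte lead, need 2 cont bytes. acc=0xC
Byte[7]=BE: continuation. acc=(acc<<6)|0x3E=0x33E
Byte[8]=9E: continuation. acc=(acc<<6)|0x1E=0xCF9E
Completed: cp=U+CF9E (starts at byte 6)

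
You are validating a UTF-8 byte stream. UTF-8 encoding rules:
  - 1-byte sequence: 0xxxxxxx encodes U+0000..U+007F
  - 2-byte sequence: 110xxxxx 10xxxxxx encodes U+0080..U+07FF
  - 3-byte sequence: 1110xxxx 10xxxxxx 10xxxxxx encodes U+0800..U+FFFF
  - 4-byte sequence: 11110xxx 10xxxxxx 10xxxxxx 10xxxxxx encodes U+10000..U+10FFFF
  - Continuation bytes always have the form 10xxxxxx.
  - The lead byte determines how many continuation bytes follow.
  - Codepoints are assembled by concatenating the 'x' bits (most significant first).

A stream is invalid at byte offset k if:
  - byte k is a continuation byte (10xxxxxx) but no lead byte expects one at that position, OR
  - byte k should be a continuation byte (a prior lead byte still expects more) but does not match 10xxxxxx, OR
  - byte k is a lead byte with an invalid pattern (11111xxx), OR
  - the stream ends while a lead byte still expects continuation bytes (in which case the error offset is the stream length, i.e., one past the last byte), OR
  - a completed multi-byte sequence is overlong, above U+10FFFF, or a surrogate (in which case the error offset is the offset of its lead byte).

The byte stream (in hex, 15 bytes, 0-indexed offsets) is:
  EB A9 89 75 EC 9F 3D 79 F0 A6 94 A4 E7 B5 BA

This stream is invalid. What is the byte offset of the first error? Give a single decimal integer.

Byte[0]=EB: 3-byte lead, need 2 cont bytes. acc=0xB
Byte[1]=A9: continuation. acc=(acc<<6)|0x29=0x2E9
Byte[2]=89: continuation. acc=(acc<<6)|0x09=0xBA49
Completed: cp=U+BA49 (starts at byte 0)
Byte[3]=75: 1-byte ASCII. cp=U+0075
Byte[4]=EC: 3-byte lead, need 2 cont bytes. acc=0xC
Byte[5]=9F: continuation. acc=(acc<<6)|0x1F=0x31F
Byte[6]=3D: expected 10xxxxxx continuation. INVALID

Answer: 6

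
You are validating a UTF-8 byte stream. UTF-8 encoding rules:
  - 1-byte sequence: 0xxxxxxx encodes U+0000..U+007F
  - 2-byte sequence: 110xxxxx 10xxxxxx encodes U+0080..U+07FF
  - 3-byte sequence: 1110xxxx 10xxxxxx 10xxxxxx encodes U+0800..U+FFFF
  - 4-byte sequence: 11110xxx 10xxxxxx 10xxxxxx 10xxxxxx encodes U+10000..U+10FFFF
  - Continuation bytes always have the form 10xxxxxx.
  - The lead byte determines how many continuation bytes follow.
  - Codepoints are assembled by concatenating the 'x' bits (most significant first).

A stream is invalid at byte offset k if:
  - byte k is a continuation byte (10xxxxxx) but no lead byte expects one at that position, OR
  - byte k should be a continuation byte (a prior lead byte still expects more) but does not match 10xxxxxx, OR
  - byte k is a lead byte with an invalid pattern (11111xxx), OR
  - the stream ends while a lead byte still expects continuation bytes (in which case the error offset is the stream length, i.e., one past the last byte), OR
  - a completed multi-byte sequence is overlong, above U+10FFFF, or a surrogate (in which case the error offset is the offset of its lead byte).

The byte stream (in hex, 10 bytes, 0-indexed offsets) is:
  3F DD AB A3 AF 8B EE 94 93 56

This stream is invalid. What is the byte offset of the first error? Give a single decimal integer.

Byte[0]=3F: 1-byte ASCII. cp=U+003F
Byte[1]=DD: 2-byte lead, need 1 cont bytes. acc=0x1D
Byte[2]=AB: continuation. acc=(acc<<6)|0x2B=0x76B
Completed: cp=U+076B (starts at byte 1)
Byte[3]=A3: INVALID lead byte (not 0xxx/110x/1110/11110)

Answer: 3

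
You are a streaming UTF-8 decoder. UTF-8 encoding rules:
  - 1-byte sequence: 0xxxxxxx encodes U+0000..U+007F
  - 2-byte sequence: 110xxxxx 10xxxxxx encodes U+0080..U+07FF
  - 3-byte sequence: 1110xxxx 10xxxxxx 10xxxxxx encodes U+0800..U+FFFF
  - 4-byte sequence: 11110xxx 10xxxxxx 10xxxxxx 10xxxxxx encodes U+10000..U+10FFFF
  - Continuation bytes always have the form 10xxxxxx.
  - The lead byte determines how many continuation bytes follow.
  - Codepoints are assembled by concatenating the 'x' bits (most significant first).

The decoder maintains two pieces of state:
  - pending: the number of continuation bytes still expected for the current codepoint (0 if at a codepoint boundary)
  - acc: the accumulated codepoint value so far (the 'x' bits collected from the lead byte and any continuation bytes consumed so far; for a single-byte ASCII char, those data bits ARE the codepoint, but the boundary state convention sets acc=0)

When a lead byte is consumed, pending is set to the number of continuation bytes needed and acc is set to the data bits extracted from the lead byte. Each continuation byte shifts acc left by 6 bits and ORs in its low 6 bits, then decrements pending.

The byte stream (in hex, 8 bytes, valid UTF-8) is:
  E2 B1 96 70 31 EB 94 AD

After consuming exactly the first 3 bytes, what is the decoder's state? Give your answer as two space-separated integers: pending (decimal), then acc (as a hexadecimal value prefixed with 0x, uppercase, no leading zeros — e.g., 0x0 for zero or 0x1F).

Answer: 0 0x2C56

Derivation:
Byte[0]=E2: 3-byte lead. pending=2, acc=0x2
Byte[1]=B1: continuation. acc=(acc<<6)|0x31=0xB1, pending=1
Byte[2]=96: continuation. acc=(acc<<6)|0x16=0x2C56, pending=0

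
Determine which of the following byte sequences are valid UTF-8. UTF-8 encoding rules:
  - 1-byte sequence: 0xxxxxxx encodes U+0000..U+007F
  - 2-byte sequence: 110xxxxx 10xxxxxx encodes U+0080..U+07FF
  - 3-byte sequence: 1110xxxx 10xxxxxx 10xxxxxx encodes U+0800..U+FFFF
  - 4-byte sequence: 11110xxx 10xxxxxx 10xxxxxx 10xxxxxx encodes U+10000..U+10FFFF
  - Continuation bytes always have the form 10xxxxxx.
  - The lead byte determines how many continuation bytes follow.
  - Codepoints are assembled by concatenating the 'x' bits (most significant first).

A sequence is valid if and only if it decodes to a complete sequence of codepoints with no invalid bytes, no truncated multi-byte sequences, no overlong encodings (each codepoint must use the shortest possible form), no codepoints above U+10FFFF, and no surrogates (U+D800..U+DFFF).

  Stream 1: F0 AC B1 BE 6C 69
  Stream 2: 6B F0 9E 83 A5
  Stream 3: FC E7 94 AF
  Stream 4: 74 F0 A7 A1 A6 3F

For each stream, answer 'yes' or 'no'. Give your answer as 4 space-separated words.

Answer: yes yes no yes

Derivation:
Stream 1: decodes cleanly. VALID
Stream 2: decodes cleanly. VALID
Stream 3: error at byte offset 0. INVALID
Stream 4: decodes cleanly. VALID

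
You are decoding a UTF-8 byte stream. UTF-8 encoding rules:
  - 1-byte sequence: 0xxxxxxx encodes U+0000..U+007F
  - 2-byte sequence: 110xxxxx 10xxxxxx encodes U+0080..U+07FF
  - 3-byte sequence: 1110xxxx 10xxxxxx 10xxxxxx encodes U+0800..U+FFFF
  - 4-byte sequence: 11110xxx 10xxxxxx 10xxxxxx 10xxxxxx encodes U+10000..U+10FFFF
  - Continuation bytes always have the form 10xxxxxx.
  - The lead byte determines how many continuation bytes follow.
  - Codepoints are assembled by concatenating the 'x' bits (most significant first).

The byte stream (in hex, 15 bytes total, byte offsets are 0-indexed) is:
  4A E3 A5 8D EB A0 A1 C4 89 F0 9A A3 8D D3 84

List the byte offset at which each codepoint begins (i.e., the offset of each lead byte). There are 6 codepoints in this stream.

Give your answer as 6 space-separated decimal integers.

Byte[0]=4A: 1-byte ASCII. cp=U+004A
Byte[1]=E3: 3-byte lead, need 2 cont bytes. acc=0x3
Byte[2]=A5: continuation. acc=(acc<<6)|0x25=0xE5
Byte[3]=8D: continuation. acc=(acc<<6)|0x0D=0x394D
Completed: cp=U+394D (starts at byte 1)
Byte[4]=EB: 3-byte lead, need 2 cont bytes. acc=0xB
Byte[5]=A0: continuation. acc=(acc<<6)|0x20=0x2E0
Byte[6]=A1: continuation. acc=(acc<<6)|0x21=0xB821
Completed: cp=U+B821 (starts at byte 4)
Byte[7]=C4: 2-byte lead, need 1 cont bytes. acc=0x4
Byte[8]=89: continuation. acc=(acc<<6)|0x09=0x109
Completed: cp=U+0109 (starts at byte 7)
Byte[9]=F0: 4-byte lead, need 3 cont bytes. acc=0x0
Byte[10]=9A: continuation. acc=(acc<<6)|0x1A=0x1A
Byte[11]=A3: continuation. acc=(acc<<6)|0x23=0x6A3
Byte[12]=8D: continuation. acc=(acc<<6)|0x0D=0x1A8CD
Completed: cp=U+1A8CD (starts at byte 9)
Byte[13]=D3: 2-byte lead, need 1 cont bytes. acc=0x13
Byte[14]=84: continuation. acc=(acc<<6)|0x04=0x4C4
Completed: cp=U+04C4 (starts at byte 13)

Answer: 0 1 4 7 9 13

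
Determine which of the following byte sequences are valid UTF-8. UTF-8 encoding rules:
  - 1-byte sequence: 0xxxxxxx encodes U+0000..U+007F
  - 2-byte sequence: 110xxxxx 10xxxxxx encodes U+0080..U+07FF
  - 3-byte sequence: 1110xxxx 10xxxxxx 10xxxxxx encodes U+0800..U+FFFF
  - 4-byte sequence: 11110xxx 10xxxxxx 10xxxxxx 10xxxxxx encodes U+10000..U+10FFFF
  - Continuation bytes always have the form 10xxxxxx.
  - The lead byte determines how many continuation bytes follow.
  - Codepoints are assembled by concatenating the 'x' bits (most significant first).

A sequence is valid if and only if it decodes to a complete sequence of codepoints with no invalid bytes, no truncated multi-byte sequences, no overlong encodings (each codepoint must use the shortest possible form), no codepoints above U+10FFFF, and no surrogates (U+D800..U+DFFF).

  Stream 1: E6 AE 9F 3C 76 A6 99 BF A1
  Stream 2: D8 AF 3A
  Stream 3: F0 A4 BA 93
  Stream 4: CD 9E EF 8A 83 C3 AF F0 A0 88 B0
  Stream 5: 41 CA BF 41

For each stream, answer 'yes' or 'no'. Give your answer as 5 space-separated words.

Answer: no yes yes yes yes

Derivation:
Stream 1: error at byte offset 5. INVALID
Stream 2: decodes cleanly. VALID
Stream 3: decodes cleanly. VALID
Stream 4: decodes cleanly. VALID
Stream 5: decodes cleanly. VALID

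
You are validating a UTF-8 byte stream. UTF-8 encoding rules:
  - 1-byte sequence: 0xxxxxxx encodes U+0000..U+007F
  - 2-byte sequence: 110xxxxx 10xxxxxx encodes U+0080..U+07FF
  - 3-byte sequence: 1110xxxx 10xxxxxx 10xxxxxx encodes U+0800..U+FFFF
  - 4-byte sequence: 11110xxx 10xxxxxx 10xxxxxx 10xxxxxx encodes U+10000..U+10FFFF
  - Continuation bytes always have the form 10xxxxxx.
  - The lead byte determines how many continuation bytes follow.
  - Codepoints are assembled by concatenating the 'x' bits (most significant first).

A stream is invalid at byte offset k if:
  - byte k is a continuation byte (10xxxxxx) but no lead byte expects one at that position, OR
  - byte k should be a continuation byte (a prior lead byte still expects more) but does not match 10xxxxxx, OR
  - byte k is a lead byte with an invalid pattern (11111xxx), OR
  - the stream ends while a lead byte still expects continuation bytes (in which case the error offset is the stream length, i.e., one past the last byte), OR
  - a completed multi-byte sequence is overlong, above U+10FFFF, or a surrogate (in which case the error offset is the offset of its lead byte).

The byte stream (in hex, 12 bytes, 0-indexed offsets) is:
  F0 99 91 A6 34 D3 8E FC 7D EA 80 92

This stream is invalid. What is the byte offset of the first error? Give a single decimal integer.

Answer: 7

Derivation:
Byte[0]=F0: 4-byte lead, need 3 cont bytes. acc=0x0
Byte[1]=99: continuation. acc=(acc<<6)|0x19=0x19
Byte[2]=91: continuation. acc=(acc<<6)|0x11=0x651
Byte[3]=A6: continuation. acc=(acc<<6)|0x26=0x19466
Completed: cp=U+19466 (starts at byte 0)
Byte[4]=34: 1-byte ASCII. cp=U+0034
Byte[5]=D3: 2-byte lead, need 1 cont bytes. acc=0x13
Byte[6]=8E: continuation. acc=(acc<<6)|0x0E=0x4CE
Completed: cp=U+04CE (starts at byte 5)
Byte[7]=FC: INVALID lead byte (not 0xxx/110x/1110/11110)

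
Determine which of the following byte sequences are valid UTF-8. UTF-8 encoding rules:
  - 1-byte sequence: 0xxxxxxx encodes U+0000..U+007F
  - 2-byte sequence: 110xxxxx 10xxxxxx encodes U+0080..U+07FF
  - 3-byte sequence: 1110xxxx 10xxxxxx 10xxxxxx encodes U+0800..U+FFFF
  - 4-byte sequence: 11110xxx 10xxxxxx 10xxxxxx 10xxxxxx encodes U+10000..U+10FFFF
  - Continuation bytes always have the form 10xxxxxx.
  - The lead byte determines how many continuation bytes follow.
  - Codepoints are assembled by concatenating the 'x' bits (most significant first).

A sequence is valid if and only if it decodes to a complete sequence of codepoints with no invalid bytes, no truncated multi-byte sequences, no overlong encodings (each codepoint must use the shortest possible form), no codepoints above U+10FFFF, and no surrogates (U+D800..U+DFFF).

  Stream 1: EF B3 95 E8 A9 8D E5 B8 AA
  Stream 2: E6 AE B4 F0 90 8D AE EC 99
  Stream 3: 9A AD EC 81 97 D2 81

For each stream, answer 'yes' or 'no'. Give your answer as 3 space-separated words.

Stream 1: decodes cleanly. VALID
Stream 2: error at byte offset 9. INVALID
Stream 3: error at byte offset 0. INVALID

Answer: yes no no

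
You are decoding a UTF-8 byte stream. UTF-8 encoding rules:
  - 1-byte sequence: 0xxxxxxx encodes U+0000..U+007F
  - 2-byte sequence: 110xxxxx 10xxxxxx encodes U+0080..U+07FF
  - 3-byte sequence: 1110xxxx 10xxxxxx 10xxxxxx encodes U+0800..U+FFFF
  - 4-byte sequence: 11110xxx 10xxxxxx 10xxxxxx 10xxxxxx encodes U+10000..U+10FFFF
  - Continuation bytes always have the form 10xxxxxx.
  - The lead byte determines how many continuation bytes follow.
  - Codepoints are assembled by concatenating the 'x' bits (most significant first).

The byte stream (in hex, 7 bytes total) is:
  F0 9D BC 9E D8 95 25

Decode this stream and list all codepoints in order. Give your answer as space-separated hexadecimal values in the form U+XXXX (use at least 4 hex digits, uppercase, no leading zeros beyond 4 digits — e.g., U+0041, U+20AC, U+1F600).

Byte[0]=F0: 4-byte lead, need 3 cont bytes. acc=0x0
Byte[1]=9D: continuation. acc=(acc<<6)|0x1D=0x1D
Byte[2]=BC: continuation. acc=(acc<<6)|0x3C=0x77C
Byte[3]=9E: continuation. acc=(acc<<6)|0x1E=0x1DF1E
Completed: cp=U+1DF1E (starts at byte 0)
Byte[4]=D8: 2-byte lead, need 1 cont bytes. acc=0x18
Byte[5]=95: continuation. acc=(acc<<6)|0x15=0x615
Completed: cp=U+0615 (starts at byte 4)
Byte[6]=25: 1-byte ASCII. cp=U+0025

Answer: U+1DF1E U+0615 U+0025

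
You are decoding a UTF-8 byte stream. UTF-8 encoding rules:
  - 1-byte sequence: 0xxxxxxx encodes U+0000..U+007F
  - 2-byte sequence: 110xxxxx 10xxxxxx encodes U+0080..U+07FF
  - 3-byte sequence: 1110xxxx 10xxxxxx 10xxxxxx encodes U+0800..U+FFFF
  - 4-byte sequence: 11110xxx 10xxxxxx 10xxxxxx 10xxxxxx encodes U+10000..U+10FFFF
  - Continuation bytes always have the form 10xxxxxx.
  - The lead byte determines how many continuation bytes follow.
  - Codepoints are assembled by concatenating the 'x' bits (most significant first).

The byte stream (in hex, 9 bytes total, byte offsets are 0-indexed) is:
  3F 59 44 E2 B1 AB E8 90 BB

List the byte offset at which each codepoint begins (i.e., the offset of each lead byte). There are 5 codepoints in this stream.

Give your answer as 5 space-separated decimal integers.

Answer: 0 1 2 3 6

Derivation:
Byte[0]=3F: 1-byte ASCII. cp=U+003F
Byte[1]=59: 1-byte ASCII. cp=U+0059
Byte[2]=44: 1-byte ASCII. cp=U+0044
Byte[3]=E2: 3-byte lead, need 2 cont bytes. acc=0x2
Byte[4]=B1: continuation. acc=(acc<<6)|0x31=0xB1
Byte[5]=AB: continuation. acc=(acc<<6)|0x2B=0x2C6B
Completed: cp=U+2C6B (starts at byte 3)
Byte[6]=E8: 3-byte lead, need 2 cont bytes. acc=0x8
Byte[7]=90: continuation. acc=(acc<<6)|0x10=0x210
Byte[8]=BB: continuation. acc=(acc<<6)|0x3B=0x843B
Completed: cp=U+843B (starts at byte 6)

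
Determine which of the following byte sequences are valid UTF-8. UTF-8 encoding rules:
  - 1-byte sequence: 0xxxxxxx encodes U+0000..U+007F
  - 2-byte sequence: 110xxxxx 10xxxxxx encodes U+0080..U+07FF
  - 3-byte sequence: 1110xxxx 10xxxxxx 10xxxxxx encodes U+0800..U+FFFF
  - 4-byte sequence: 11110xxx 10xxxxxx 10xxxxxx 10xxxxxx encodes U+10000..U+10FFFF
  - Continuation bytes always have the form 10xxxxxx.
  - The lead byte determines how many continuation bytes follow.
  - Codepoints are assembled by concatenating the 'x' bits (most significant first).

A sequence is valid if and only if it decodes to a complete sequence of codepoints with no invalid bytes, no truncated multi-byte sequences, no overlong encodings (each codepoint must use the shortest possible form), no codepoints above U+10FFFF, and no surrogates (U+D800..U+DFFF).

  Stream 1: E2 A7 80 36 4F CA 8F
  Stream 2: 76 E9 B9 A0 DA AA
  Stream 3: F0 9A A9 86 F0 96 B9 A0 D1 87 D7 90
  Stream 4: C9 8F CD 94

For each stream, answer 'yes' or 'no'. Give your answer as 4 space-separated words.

Answer: yes yes yes yes

Derivation:
Stream 1: decodes cleanly. VALID
Stream 2: decodes cleanly. VALID
Stream 3: decodes cleanly. VALID
Stream 4: decodes cleanly. VALID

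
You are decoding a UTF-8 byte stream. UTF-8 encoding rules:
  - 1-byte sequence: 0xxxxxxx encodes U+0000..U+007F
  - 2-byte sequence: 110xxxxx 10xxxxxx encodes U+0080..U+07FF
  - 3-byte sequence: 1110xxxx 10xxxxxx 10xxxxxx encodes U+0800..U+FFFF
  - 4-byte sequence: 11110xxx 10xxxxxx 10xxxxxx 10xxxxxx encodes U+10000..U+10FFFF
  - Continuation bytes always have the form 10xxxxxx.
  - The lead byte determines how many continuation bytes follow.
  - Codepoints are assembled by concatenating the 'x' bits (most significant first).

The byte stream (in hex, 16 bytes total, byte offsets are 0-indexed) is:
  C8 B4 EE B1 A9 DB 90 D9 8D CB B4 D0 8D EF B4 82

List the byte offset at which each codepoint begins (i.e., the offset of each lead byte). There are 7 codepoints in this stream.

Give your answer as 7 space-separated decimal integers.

Byte[0]=C8: 2-byte lead, need 1 cont bytes. acc=0x8
Byte[1]=B4: continuation. acc=(acc<<6)|0x34=0x234
Completed: cp=U+0234 (starts at byte 0)
Byte[2]=EE: 3-byte lead, need 2 cont bytes. acc=0xE
Byte[3]=B1: continuation. acc=(acc<<6)|0x31=0x3B1
Byte[4]=A9: continuation. acc=(acc<<6)|0x29=0xEC69
Completed: cp=U+EC69 (starts at byte 2)
Byte[5]=DB: 2-byte lead, need 1 cont bytes. acc=0x1B
Byte[6]=90: continuation. acc=(acc<<6)|0x10=0x6D0
Completed: cp=U+06D0 (starts at byte 5)
Byte[7]=D9: 2-byte lead, need 1 cont bytes. acc=0x19
Byte[8]=8D: continuation. acc=(acc<<6)|0x0D=0x64D
Completed: cp=U+064D (starts at byte 7)
Byte[9]=CB: 2-byte lead, need 1 cont bytes. acc=0xB
Byte[10]=B4: continuation. acc=(acc<<6)|0x34=0x2F4
Completed: cp=U+02F4 (starts at byte 9)
Byte[11]=D0: 2-byte lead, need 1 cont bytes. acc=0x10
Byte[12]=8D: continuation. acc=(acc<<6)|0x0D=0x40D
Completed: cp=U+040D (starts at byte 11)
Byte[13]=EF: 3-byte lead, need 2 cont bytes. acc=0xF
Byte[14]=B4: continuation. acc=(acc<<6)|0x34=0x3F4
Byte[15]=82: continuation. acc=(acc<<6)|0x02=0xFD02
Completed: cp=U+FD02 (starts at byte 13)

Answer: 0 2 5 7 9 11 13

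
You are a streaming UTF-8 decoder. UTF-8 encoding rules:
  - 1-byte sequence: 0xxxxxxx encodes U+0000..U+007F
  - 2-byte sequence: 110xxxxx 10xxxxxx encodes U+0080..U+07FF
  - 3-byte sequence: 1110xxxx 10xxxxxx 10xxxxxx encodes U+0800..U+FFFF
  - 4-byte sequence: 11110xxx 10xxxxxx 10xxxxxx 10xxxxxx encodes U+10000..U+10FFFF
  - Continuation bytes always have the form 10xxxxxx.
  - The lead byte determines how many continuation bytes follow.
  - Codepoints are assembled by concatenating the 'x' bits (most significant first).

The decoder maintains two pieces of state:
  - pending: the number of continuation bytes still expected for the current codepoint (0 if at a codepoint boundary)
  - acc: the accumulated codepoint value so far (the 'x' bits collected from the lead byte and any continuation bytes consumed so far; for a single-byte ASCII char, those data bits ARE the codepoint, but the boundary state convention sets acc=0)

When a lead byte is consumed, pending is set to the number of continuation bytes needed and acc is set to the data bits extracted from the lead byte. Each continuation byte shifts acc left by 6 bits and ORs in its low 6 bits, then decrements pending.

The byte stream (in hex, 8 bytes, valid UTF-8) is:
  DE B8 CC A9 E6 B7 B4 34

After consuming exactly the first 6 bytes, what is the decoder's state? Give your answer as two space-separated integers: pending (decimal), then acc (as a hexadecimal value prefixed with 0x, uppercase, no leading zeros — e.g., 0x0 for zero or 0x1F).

Answer: 1 0x1B7

Derivation:
Byte[0]=DE: 2-byte lead. pending=1, acc=0x1E
Byte[1]=B8: continuation. acc=(acc<<6)|0x38=0x7B8, pending=0
Byte[2]=CC: 2-byte lead. pending=1, acc=0xC
Byte[3]=A9: continuation. acc=(acc<<6)|0x29=0x329, pending=0
Byte[4]=E6: 3-byte lead. pending=2, acc=0x6
Byte[5]=B7: continuation. acc=(acc<<6)|0x37=0x1B7, pending=1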